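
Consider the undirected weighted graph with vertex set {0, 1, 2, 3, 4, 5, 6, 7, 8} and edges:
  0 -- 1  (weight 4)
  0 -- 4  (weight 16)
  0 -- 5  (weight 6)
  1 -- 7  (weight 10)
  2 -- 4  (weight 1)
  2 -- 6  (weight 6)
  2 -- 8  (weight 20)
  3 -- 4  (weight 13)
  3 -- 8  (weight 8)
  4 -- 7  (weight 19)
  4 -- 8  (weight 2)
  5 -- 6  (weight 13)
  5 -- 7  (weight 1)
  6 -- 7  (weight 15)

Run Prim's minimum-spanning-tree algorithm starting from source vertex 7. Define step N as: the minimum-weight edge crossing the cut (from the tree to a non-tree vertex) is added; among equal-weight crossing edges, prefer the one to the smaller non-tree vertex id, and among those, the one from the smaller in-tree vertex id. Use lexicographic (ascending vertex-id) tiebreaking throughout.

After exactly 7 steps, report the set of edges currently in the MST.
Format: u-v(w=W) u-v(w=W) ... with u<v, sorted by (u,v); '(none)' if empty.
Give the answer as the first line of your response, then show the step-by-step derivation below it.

0-1(w=4) 0-5(w=6) 2-4(w=1) 2-6(w=6) 4-8(w=2) 5-6(w=13) 5-7(w=1)

step 1: add edge 5-7 (w=1); MST = {5-7(w=1)}
step 2: add edge 0-5 (w=6); MST = {0-5(w=6) 5-7(w=1)}
step 3: add edge 0-1 (w=4); MST = {0-1(w=4) 0-5(w=6) 5-7(w=1)}
step 4: add edge 5-6 (w=13); MST = {0-1(w=4) 0-5(w=6) 5-6(w=13) 5-7(w=1)}
step 5: add edge 2-6 (w=6); MST = {0-1(w=4) 0-5(w=6) 2-6(w=6) 5-6(w=13) 5-7(w=1)}
step 6: add edge 2-4 (w=1); MST = {0-1(w=4) 0-5(w=6) 2-4(w=1) 2-6(w=6) 5-6(w=13) 5-7(w=1)}
step 7: add edge 4-8 (w=2); MST = {0-1(w=4) 0-5(w=6) 2-4(w=1) 2-6(w=6) 4-8(w=2) 5-6(w=13) 5-7(w=1)}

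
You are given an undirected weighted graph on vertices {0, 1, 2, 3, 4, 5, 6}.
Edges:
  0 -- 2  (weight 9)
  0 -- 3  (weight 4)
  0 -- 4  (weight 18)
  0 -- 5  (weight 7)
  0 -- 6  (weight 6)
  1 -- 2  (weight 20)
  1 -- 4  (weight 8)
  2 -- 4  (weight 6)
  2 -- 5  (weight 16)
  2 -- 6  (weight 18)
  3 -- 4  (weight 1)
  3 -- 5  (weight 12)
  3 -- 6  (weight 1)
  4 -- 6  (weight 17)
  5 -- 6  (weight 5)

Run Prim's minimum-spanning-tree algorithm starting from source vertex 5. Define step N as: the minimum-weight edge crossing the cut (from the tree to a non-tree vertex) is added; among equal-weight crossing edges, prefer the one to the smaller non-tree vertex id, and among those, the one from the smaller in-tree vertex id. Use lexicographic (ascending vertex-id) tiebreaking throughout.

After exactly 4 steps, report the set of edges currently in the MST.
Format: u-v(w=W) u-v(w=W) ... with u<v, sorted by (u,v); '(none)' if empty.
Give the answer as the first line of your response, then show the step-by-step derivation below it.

0-3(w=4) 3-4(w=1) 3-6(w=1) 5-6(w=5)

step 1: add edge 5-6 (w=5); MST = {5-6(w=5)}
step 2: add edge 3-6 (w=1); MST = {3-6(w=1) 5-6(w=5)}
step 3: add edge 3-4 (w=1); MST = {3-4(w=1) 3-6(w=1) 5-6(w=5)}
step 4: add edge 0-3 (w=4); MST = {0-3(w=4) 3-4(w=1) 3-6(w=1) 5-6(w=5)}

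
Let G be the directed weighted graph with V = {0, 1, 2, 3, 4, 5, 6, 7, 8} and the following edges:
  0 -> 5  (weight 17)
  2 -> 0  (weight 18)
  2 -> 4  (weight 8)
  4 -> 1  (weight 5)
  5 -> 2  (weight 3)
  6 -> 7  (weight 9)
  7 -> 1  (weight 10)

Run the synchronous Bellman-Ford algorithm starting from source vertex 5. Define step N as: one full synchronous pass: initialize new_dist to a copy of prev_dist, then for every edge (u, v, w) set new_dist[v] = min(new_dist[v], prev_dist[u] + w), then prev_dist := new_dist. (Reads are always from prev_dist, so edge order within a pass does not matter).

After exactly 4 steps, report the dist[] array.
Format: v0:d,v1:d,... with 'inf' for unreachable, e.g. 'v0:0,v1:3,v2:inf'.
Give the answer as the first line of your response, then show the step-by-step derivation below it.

v0:21,v1:16,v2:3,v3:inf,v4:11,v5:0,v6:inf,v7:inf,v8:inf

step 1: dist = v0:inf,v1:inf,v2:3,v3:inf,v4:inf,v5:0,v6:inf,v7:inf,v8:inf
step 2: dist = v0:21,v1:inf,v2:3,v3:inf,v4:11,v5:0,v6:inf,v7:inf,v8:inf
step 3: dist = v0:21,v1:16,v2:3,v3:inf,v4:11,v5:0,v6:inf,v7:inf,v8:inf
step 4: dist = v0:21,v1:16,v2:3,v3:inf,v4:11,v5:0,v6:inf,v7:inf,v8:inf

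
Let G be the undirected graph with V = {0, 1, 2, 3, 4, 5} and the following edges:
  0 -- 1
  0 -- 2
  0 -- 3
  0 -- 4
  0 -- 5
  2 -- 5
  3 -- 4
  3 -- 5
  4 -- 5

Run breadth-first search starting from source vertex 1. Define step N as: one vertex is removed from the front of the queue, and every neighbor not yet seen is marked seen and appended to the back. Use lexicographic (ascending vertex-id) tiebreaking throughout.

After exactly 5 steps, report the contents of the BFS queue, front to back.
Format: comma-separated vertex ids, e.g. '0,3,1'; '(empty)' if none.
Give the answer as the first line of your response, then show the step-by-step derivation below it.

5

step 1: dequeue 1; queue=[0]; order=1
step 2: dequeue 0; queue=[2,3,4,5]; order=1,0
step 3: dequeue 2; queue=[3,4,5]; order=1,0,2
step 4: dequeue 3; queue=[4,5]; order=1,0,2,3
step 5: dequeue 4; queue=[5]; order=1,0,2,3,4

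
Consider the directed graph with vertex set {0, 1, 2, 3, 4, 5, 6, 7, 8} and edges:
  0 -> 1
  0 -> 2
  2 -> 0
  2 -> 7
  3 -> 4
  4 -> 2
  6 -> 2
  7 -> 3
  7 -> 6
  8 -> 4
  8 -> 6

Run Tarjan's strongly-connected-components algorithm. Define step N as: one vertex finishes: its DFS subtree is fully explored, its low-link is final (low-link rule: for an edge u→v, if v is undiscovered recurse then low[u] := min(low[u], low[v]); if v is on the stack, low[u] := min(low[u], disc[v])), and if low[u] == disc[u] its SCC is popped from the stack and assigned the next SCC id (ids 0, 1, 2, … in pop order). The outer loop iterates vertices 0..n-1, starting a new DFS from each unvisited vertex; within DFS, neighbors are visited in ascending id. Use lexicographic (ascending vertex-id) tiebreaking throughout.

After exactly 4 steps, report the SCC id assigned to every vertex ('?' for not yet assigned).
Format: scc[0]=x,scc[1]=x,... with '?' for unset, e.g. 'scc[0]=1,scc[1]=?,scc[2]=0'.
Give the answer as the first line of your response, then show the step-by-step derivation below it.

scc[0]=?,scc[1]=0,scc[2]=?,scc[3]=?,scc[4]=?,scc[5]=?,scc[6]=?,scc[7]=?,scc[8]=?

step 1: low=(low[0]=0,low[1]=1,low[2]=?,low[3]=?,low[4]=?,low[5]=?,low[6]=?,low[7]=?,low[8]=?); scc=(scc[0]=?,scc[1]=0,scc[2]=?,scc[3]=?,scc[4]=?,scc[5]=?,scc[6]=?,scc[7]=?,scc[8]=?)
step 2: low=(low[0]=0,low[1]=1,low[2]=0,low[3]=4,low[4]=2,low[5]=?,low[6]=?,low[7]=3,low[8]=?); scc=(scc[0]=?,scc[1]=0,scc[2]=?,scc[3]=?,scc[4]=?,scc[5]=?,scc[6]=?,scc[7]=?,scc[8]=?)
step 3: low=(low[0]=0,low[1]=1,low[2]=0,low[3]=2,low[4]=2,low[5]=?,low[6]=?,low[7]=3,low[8]=?); scc=(scc[0]=?,scc[1]=0,scc[2]=?,scc[3]=?,scc[4]=?,scc[5]=?,scc[6]=?,scc[7]=?,scc[8]=?)
step 4: low=(low[0]=0,low[1]=1,low[2]=0,low[3]=2,low[4]=2,low[5]=?,low[6]=2,low[7]=2,low[8]=?); scc=(scc[0]=?,scc[1]=0,scc[2]=?,scc[3]=?,scc[4]=?,scc[5]=?,scc[6]=?,scc[7]=?,scc[8]=?)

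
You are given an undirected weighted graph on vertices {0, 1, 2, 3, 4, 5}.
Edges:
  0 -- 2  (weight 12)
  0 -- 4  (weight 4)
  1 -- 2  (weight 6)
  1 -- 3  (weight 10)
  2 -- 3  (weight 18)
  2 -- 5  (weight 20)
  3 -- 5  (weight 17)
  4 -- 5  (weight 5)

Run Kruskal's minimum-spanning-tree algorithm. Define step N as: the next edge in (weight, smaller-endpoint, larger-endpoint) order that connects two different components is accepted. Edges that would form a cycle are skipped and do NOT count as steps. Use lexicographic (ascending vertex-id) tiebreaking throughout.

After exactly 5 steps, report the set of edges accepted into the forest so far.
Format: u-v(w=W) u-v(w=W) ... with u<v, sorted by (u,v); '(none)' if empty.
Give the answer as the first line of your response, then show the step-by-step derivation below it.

0-2(w=12) 0-4(w=4) 1-2(w=6) 1-3(w=10) 4-5(w=5)

step 1: add edge 0-4 (w=4); MST = {0-4(w=4)}
step 2: add edge 4-5 (w=5); MST = {0-4(w=4) 4-5(w=5)}
step 3: add edge 1-2 (w=6); MST = {0-4(w=4) 1-2(w=6) 4-5(w=5)}
step 4: add edge 1-3 (w=10); MST = {0-4(w=4) 1-2(w=6) 1-3(w=10) 4-5(w=5)}
step 5: add edge 0-2 (w=12); MST = {0-2(w=12) 0-4(w=4) 1-2(w=6) 1-3(w=10) 4-5(w=5)}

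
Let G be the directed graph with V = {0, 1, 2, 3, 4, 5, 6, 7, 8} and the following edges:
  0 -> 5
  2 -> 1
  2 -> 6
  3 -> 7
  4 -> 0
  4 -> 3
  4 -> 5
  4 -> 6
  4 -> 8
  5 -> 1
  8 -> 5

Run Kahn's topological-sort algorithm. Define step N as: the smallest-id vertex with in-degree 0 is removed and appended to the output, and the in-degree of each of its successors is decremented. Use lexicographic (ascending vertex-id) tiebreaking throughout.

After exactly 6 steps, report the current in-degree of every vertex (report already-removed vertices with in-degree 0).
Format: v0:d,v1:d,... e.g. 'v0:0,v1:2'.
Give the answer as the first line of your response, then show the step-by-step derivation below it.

v0:0,v1:1,v2:0,v3:0,v4:0,v5:1,v6:0,v7:0,v8:0

step 1: output 2; order=[2]; indeg=(1,1,0,1,0,3,1,1,1)
step 2: output 4; order=[2,4]; indeg=(0,1,0,0,0,2,0,1,0)
step 3: output 0; order=[2,4,0]; indeg=(0,1,0,0,0,1,0,1,0)
step 4: output 3; order=[2,4,0,3]; indeg=(0,1,0,0,0,1,0,0,0)
step 5: output 6; order=[2,4,0,3,6]; indeg=(0,1,0,0,0,1,0,0,0)
step 6: output 7; order=[2,4,0,3,6,7]; indeg=(0,1,0,0,0,1,0,0,0)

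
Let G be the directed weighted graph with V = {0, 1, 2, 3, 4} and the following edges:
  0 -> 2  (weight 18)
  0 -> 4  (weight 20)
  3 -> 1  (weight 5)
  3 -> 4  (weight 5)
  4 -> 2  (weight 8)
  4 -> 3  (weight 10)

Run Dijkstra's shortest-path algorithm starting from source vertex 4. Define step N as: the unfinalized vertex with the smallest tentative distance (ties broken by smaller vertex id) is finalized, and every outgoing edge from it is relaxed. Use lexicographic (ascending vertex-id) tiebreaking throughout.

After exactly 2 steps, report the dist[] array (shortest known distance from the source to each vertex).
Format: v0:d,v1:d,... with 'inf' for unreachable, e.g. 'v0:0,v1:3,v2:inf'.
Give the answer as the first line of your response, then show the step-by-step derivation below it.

v0:inf,v1:inf,v2:8,v3:10,v4:0

step 1: dist = v0:inf,v1:inf,v2:8,v3:10,v4:0
step 2: dist = v0:inf,v1:inf,v2:8,v3:10,v4:0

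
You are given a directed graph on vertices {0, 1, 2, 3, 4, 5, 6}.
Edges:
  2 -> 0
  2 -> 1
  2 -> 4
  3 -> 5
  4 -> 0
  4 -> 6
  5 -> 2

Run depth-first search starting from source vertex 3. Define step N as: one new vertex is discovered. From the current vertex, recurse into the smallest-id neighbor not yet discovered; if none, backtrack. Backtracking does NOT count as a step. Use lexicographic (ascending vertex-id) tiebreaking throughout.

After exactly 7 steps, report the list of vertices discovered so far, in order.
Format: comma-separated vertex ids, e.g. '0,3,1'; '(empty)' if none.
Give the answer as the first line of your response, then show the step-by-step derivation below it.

3,5,2,0,1,4,6

step 1: discover 3; path=3; order=3
step 2: discover 5; path=3>5; order=3,5
step 3: discover 2; path=3>5>2; order=3,5,2
step 4: discover 0; path=3>5>2>0; order=3,5,2,0
step 5: discover 1; path=3>5>2>1; order=3,5,2,0,1
step 6: discover 4; path=3>5>2>4; order=3,5,2,0,1,4
step 7: discover 6; path=3>5>2>4>6; order=3,5,2,0,1,4,6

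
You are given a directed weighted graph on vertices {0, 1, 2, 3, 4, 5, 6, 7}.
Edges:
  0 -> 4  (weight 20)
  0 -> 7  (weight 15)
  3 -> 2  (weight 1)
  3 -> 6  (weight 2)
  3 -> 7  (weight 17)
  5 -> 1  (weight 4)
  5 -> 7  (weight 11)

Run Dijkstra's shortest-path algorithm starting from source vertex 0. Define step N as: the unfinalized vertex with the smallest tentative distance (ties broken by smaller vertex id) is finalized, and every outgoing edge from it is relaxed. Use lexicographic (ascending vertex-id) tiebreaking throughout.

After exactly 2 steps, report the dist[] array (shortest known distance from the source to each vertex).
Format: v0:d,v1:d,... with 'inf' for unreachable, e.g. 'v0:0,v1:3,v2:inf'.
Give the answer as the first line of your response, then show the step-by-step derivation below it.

v0:0,v1:inf,v2:inf,v3:inf,v4:20,v5:inf,v6:inf,v7:15

step 1: dist = v0:0,v1:inf,v2:inf,v3:inf,v4:20,v5:inf,v6:inf,v7:15
step 2: dist = v0:0,v1:inf,v2:inf,v3:inf,v4:20,v5:inf,v6:inf,v7:15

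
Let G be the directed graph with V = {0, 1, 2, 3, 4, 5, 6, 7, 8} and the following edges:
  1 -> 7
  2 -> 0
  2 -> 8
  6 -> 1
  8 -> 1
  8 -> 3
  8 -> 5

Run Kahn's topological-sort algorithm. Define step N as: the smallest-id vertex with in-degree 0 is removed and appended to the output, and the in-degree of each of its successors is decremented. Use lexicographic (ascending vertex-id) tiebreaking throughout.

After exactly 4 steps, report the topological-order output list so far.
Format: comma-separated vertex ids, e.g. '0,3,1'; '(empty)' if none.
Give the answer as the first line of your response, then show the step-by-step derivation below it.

2,0,4,6

step 1: output 2; order=[2]; indeg=(0,2,0,1,0,1,0,1,0)
step 2: output 0; order=[2,0]; indeg=(0,2,0,1,0,1,0,1,0)
step 3: output 4; order=[2,0,4]; indeg=(0,2,0,1,0,1,0,1,0)
step 4: output 6; order=[2,0,4,6]; indeg=(0,1,0,1,0,1,0,1,0)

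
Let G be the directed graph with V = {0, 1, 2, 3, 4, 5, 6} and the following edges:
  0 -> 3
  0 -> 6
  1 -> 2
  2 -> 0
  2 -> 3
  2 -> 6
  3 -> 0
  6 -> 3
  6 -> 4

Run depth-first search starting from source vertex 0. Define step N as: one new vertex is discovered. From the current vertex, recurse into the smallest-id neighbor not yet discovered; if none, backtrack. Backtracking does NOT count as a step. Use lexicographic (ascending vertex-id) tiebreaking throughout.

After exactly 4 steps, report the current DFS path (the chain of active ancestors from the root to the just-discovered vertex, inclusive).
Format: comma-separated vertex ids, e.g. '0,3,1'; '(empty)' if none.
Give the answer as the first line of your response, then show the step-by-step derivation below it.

0,6,4

step 1: discover 0; path=0; order=0
step 2: discover 3; path=0>3; order=0,3
step 3: discover 6; path=0>6; order=0,3,6
step 4: discover 4; path=0>6>4; order=0,3,6,4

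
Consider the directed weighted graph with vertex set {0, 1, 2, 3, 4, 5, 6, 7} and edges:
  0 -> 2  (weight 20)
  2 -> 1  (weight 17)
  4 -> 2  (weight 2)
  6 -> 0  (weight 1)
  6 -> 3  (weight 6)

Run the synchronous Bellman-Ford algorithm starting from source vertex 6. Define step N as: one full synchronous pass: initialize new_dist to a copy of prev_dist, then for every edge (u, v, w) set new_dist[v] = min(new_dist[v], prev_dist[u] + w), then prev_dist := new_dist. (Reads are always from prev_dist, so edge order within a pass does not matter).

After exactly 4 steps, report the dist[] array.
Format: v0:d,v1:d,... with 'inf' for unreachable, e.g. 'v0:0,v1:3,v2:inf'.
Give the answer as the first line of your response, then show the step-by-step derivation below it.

v0:1,v1:38,v2:21,v3:6,v4:inf,v5:inf,v6:0,v7:inf

step 1: dist = v0:1,v1:inf,v2:inf,v3:6,v4:inf,v5:inf,v6:0,v7:inf
step 2: dist = v0:1,v1:inf,v2:21,v3:6,v4:inf,v5:inf,v6:0,v7:inf
step 3: dist = v0:1,v1:38,v2:21,v3:6,v4:inf,v5:inf,v6:0,v7:inf
step 4: dist = v0:1,v1:38,v2:21,v3:6,v4:inf,v5:inf,v6:0,v7:inf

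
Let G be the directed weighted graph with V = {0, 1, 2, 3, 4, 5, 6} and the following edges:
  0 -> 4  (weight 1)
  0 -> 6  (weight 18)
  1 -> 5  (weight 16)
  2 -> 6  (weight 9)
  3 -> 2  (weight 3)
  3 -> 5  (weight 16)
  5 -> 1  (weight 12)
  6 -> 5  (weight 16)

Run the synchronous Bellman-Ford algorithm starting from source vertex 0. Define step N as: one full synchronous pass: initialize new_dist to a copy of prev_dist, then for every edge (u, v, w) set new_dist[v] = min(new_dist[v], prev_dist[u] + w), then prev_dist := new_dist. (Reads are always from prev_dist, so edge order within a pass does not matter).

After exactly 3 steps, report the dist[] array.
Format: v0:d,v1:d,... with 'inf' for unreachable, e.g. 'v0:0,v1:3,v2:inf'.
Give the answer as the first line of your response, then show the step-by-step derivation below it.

v0:0,v1:46,v2:inf,v3:inf,v4:1,v5:34,v6:18

step 1: dist = v0:0,v1:inf,v2:inf,v3:inf,v4:1,v5:inf,v6:18
step 2: dist = v0:0,v1:inf,v2:inf,v3:inf,v4:1,v5:34,v6:18
step 3: dist = v0:0,v1:46,v2:inf,v3:inf,v4:1,v5:34,v6:18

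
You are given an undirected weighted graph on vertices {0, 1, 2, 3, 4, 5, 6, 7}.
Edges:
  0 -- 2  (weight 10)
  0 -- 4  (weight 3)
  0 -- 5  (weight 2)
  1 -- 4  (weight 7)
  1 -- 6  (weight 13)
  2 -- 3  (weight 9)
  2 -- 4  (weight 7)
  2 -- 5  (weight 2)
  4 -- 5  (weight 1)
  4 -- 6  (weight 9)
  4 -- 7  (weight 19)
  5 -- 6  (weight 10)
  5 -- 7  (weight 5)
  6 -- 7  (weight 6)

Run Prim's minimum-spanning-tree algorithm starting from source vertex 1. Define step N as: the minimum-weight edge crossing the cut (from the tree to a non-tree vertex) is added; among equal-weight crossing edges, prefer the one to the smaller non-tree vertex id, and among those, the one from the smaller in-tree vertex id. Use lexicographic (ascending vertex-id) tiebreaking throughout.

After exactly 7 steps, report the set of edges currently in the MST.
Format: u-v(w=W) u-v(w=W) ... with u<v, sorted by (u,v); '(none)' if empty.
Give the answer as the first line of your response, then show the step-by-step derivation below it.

0-5(w=2) 1-4(w=7) 2-3(w=9) 2-5(w=2) 4-5(w=1) 5-7(w=5) 6-7(w=6)

step 1: add edge 1-4 (w=7); MST = {1-4(w=7)}
step 2: add edge 4-5 (w=1); MST = {1-4(w=7) 4-5(w=1)}
step 3: add edge 0-5 (w=2); MST = {0-5(w=2) 1-4(w=7) 4-5(w=1)}
step 4: add edge 2-5 (w=2); MST = {0-5(w=2) 1-4(w=7) 2-5(w=2) 4-5(w=1)}
step 5: add edge 5-7 (w=5); MST = {0-5(w=2) 1-4(w=7) 2-5(w=2) 4-5(w=1) 5-7(w=5)}
step 6: add edge 6-7 (w=6); MST = {0-5(w=2) 1-4(w=7) 2-5(w=2) 4-5(w=1) 5-7(w=5) 6-7(w=6)}
step 7: add edge 2-3 (w=9); MST = {0-5(w=2) 1-4(w=7) 2-3(w=9) 2-5(w=2) 4-5(w=1) 5-7(w=5) 6-7(w=6)}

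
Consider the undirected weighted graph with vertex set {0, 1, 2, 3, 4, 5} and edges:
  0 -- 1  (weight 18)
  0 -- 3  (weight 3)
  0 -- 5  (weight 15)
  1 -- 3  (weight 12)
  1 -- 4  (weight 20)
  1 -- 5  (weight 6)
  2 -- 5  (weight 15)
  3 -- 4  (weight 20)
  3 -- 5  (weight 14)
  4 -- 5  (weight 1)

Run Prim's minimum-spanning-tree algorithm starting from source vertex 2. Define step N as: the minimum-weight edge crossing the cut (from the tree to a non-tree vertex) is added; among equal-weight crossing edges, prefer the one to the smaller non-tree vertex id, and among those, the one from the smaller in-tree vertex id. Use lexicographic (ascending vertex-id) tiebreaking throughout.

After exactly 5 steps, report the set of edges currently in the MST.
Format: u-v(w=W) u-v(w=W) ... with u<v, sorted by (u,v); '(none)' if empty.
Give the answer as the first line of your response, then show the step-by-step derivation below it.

0-3(w=3) 1-3(w=12) 1-5(w=6) 2-5(w=15) 4-5(w=1)

step 1: add edge 2-5 (w=15); MST = {2-5(w=15)}
step 2: add edge 4-5 (w=1); MST = {2-5(w=15) 4-5(w=1)}
step 3: add edge 1-5 (w=6); MST = {1-5(w=6) 2-5(w=15) 4-5(w=1)}
step 4: add edge 1-3 (w=12); MST = {1-3(w=12) 1-5(w=6) 2-5(w=15) 4-5(w=1)}
step 5: add edge 0-3 (w=3); MST = {0-3(w=3) 1-3(w=12) 1-5(w=6) 2-5(w=15) 4-5(w=1)}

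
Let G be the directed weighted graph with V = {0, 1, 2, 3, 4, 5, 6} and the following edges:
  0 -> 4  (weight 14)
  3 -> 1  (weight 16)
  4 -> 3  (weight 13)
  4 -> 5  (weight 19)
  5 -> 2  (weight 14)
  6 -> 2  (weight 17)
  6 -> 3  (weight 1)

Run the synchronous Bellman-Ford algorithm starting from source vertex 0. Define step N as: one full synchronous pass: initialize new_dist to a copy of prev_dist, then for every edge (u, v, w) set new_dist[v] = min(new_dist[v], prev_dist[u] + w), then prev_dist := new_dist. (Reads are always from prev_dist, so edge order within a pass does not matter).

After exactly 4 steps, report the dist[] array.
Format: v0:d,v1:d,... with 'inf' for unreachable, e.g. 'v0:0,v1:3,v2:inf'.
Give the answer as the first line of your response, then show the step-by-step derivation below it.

v0:0,v1:43,v2:47,v3:27,v4:14,v5:33,v6:inf

step 1: dist = v0:0,v1:inf,v2:inf,v3:inf,v4:14,v5:inf,v6:inf
step 2: dist = v0:0,v1:inf,v2:inf,v3:27,v4:14,v5:33,v6:inf
step 3: dist = v0:0,v1:43,v2:47,v3:27,v4:14,v5:33,v6:inf
step 4: dist = v0:0,v1:43,v2:47,v3:27,v4:14,v5:33,v6:inf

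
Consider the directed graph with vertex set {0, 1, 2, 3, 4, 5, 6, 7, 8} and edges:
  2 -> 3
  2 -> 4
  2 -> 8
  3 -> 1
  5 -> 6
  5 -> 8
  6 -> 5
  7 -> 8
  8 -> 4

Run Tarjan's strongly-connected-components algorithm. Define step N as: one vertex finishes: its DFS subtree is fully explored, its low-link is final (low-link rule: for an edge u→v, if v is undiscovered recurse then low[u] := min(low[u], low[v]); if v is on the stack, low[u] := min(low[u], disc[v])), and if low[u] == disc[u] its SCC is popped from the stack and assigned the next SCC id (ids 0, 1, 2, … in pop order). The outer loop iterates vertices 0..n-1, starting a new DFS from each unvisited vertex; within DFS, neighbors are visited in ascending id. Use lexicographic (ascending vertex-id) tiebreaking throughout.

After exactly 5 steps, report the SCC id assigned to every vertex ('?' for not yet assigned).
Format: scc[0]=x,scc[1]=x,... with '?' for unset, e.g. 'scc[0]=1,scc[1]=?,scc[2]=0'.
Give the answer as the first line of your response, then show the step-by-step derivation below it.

scc[0]=0,scc[1]=1,scc[2]=?,scc[3]=2,scc[4]=3,scc[5]=?,scc[6]=?,scc[7]=?,scc[8]=4

step 1: low=(low[0]=0,low[1]=?,low[2]=?,low[3]=?,low[4]=?,low[5]=?,low[6]=?,low[7]=?,low[8]=?); scc=(scc[0]=0,scc[1]=?,scc[2]=?,scc[3]=?,scc[4]=?,scc[5]=?,scc[6]=?,scc[7]=?,scc[8]=?)
step 2: low=(low[0]=0,low[1]=1,low[2]=?,low[3]=?,low[4]=?,low[5]=?,low[6]=?,low[7]=?,low[8]=?); scc=(scc[0]=0,scc[1]=1,scc[2]=?,scc[3]=?,scc[4]=?,scc[5]=?,scc[6]=?,scc[7]=?,scc[8]=?)
step 3: low=(low[0]=0,low[1]=1,low[2]=2,low[3]=3,low[4]=?,low[5]=?,low[6]=?,low[7]=?,low[8]=?); scc=(scc[0]=0,scc[1]=1,scc[2]=?,scc[3]=2,scc[4]=?,scc[5]=?,scc[6]=?,scc[7]=?,scc[8]=?)
step 4: low=(low[0]=0,low[1]=1,low[2]=2,low[3]=3,low[4]=4,low[5]=?,low[6]=?,low[7]=?,low[8]=?); scc=(scc[0]=0,scc[1]=1,scc[2]=?,scc[3]=2,scc[4]=3,scc[5]=?,scc[6]=?,scc[7]=?,scc[8]=?)
step 5: low=(low[0]=0,low[1]=1,low[2]=2,low[3]=3,low[4]=4,low[5]=?,low[6]=?,low[7]=?,low[8]=5); scc=(scc[0]=0,scc[1]=1,scc[2]=?,scc[3]=2,scc[4]=3,scc[5]=?,scc[6]=?,scc[7]=?,scc[8]=4)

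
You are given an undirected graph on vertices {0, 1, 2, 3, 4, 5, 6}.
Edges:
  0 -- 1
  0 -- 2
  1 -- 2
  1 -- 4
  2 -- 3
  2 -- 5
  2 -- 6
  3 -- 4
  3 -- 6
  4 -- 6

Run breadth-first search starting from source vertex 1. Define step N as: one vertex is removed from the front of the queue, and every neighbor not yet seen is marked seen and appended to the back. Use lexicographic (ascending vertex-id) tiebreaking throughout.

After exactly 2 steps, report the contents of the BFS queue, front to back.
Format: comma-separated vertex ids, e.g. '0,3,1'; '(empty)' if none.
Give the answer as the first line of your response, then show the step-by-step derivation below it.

2,4

step 1: dequeue 1; queue=[0,2,4]; order=1
step 2: dequeue 0; queue=[2,4]; order=1,0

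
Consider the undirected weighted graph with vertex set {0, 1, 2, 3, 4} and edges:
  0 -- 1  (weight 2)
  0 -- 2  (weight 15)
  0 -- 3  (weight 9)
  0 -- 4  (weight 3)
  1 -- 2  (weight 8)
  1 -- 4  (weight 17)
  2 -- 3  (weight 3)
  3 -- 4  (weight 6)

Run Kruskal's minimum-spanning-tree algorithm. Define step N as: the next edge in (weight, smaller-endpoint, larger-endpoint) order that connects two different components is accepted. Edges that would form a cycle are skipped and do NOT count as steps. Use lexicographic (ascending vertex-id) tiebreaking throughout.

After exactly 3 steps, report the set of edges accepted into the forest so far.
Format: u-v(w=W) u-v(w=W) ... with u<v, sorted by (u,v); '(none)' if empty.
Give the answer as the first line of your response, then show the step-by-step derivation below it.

0-1(w=2) 0-4(w=3) 2-3(w=3)

step 1: add edge 0-1 (w=2); MST = {0-1(w=2)}
step 2: add edge 0-4 (w=3); MST = {0-1(w=2) 0-4(w=3)}
step 3: add edge 2-3 (w=3); MST = {0-1(w=2) 0-4(w=3) 2-3(w=3)}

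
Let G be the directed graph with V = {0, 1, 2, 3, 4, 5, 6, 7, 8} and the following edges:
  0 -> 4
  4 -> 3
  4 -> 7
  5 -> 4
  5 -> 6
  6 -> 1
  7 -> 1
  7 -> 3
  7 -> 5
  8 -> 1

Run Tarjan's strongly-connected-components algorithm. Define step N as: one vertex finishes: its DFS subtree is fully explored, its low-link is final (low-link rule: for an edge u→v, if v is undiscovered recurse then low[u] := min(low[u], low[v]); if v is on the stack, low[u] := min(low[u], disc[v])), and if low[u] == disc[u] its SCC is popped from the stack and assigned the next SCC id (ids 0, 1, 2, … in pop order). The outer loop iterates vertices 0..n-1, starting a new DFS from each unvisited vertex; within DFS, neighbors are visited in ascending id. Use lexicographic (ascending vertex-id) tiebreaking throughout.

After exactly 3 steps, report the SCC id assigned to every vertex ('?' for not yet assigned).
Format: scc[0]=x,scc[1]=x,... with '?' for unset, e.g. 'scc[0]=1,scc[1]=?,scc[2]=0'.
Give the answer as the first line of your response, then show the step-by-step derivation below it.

scc[0]=?,scc[1]=1,scc[2]=?,scc[3]=0,scc[4]=?,scc[5]=?,scc[6]=2,scc[7]=?,scc[8]=?

step 1: low=(low[0]=0,low[1]=?,low[2]=?,low[3]=2,low[4]=1,low[5]=?,low[6]=?,low[7]=?,low[8]=?); scc=(scc[0]=?,scc[1]=?,scc[2]=?,scc[3]=0,scc[4]=?,scc[5]=?,scc[6]=?,scc[7]=?,scc[8]=?)
step 2: low=(low[0]=0,low[1]=4,low[2]=?,low[3]=2,low[4]=1,low[5]=?,low[6]=?,low[7]=3,low[8]=?); scc=(scc[0]=?,scc[1]=1,scc[2]=?,scc[3]=0,scc[4]=?,scc[5]=?,scc[6]=?,scc[7]=?,scc[8]=?)
step 3: low=(low[0]=0,low[1]=4,low[2]=?,low[3]=2,low[4]=1,low[5]=1,low[6]=6,low[7]=3,low[8]=?); scc=(scc[0]=?,scc[1]=1,scc[2]=?,scc[3]=0,scc[4]=?,scc[5]=?,scc[6]=2,scc[7]=?,scc[8]=?)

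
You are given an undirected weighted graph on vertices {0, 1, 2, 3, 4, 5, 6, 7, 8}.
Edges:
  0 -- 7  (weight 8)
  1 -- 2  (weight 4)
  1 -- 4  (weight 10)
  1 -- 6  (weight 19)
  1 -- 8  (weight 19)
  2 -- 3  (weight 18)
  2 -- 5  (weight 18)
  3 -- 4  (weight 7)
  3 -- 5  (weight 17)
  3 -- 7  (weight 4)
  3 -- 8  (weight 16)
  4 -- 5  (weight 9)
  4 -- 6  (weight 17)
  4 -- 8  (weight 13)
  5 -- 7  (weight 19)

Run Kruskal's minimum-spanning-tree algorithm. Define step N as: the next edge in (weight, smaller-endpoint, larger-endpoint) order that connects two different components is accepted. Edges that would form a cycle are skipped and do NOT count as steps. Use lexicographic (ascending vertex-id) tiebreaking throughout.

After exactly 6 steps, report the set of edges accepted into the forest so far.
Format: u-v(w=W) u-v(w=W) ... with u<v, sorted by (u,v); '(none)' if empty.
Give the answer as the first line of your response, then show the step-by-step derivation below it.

0-7(w=8) 1-2(w=4) 1-4(w=10) 3-4(w=7) 3-7(w=4) 4-5(w=9)

step 1: add edge 1-2 (w=4); MST = {1-2(w=4)}
step 2: add edge 3-7 (w=4); MST = {1-2(w=4) 3-7(w=4)}
step 3: add edge 3-4 (w=7); MST = {1-2(w=4) 3-4(w=7) 3-7(w=4)}
step 4: add edge 0-7 (w=8); MST = {0-7(w=8) 1-2(w=4) 3-4(w=7) 3-7(w=4)}
step 5: add edge 4-5 (w=9); MST = {0-7(w=8) 1-2(w=4) 3-4(w=7) 3-7(w=4) 4-5(w=9)}
step 6: add edge 1-4 (w=10); MST = {0-7(w=8) 1-2(w=4) 1-4(w=10) 3-4(w=7) 3-7(w=4) 4-5(w=9)}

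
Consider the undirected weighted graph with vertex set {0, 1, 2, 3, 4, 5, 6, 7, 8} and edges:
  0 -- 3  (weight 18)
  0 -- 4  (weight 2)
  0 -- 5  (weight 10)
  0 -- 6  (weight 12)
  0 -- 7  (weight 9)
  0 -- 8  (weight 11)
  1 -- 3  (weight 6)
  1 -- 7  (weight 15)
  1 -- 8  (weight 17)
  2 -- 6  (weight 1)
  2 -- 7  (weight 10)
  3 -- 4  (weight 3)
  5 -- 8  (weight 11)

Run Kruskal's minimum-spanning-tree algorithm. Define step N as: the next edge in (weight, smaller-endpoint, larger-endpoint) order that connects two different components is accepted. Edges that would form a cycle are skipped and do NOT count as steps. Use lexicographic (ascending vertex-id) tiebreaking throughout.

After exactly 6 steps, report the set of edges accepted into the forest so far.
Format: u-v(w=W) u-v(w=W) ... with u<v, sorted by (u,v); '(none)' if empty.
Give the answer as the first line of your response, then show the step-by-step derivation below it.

0-4(w=2) 0-5(w=10) 0-7(w=9) 1-3(w=6) 2-6(w=1) 3-4(w=3)

step 1: add edge 2-6 (w=1); MST = {2-6(w=1)}
step 2: add edge 0-4 (w=2); MST = {0-4(w=2) 2-6(w=1)}
step 3: add edge 3-4 (w=3); MST = {0-4(w=2) 2-6(w=1) 3-4(w=3)}
step 4: add edge 1-3 (w=6); MST = {0-4(w=2) 1-3(w=6) 2-6(w=1) 3-4(w=3)}
step 5: add edge 0-7 (w=9); MST = {0-4(w=2) 0-7(w=9) 1-3(w=6) 2-6(w=1) 3-4(w=3)}
step 6: add edge 0-5 (w=10); MST = {0-4(w=2) 0-5(w=10) 0-7(w=9) 1-3(w=6) 2-6(w=1) 3-4(w=3)}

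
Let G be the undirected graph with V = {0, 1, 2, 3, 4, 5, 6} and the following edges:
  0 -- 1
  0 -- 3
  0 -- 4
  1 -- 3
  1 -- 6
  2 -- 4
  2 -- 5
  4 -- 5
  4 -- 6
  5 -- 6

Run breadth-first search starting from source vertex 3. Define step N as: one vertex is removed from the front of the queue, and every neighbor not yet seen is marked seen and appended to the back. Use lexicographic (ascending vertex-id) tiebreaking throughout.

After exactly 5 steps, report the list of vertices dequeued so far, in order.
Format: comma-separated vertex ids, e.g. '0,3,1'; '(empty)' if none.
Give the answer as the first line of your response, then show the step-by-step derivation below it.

3,0,1,4,6

step 1: dequeue 3; queue=[0,1]; order=3
step 2: dequeue 0; queue=[1,4]; order=3,0
step 3: dequeue 1; queue=[4,6]; order=3,0,1
step 4: dequeue 4; queue=[6,2,5]; order=3,0,1,4
step 5: dequeue 6; queue=[2,5]; order=3,0,1,4,6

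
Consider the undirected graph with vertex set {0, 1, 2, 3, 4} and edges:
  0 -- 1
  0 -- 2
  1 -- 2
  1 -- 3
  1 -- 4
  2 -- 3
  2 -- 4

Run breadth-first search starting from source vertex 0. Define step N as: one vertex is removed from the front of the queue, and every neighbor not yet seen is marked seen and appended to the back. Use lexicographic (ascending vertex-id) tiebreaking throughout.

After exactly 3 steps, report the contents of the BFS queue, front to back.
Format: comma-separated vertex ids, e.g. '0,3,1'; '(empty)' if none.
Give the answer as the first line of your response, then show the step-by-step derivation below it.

3,4

step 1: dequeue 0; queue=[1,2]; order=0
step 2: dequeue 1; queue=[2,3,4]; order=0,1
step 3: dequeue 2; queue=[3,4]; order=0,1,2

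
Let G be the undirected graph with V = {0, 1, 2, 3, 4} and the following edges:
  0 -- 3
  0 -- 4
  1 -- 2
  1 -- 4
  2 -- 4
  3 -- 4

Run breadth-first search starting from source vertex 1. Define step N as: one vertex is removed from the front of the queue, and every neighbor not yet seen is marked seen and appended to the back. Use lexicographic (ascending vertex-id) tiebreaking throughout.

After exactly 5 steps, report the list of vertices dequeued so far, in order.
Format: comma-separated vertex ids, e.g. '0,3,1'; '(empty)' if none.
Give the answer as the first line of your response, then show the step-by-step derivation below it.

1,2,4,0,3

step 1: dequeue 1; queue=[2,4]; order=1
step 2: dequeue 2; queue=[4]; order=1,2
step 3: dequeue 4; queue=[0,3]; order=1,2,4
step 4: dequeue 0; queue=[3]; order=1,2,4,0
step 5: dequeue 3; queue=[(empty)]; order=1,2,4,0,3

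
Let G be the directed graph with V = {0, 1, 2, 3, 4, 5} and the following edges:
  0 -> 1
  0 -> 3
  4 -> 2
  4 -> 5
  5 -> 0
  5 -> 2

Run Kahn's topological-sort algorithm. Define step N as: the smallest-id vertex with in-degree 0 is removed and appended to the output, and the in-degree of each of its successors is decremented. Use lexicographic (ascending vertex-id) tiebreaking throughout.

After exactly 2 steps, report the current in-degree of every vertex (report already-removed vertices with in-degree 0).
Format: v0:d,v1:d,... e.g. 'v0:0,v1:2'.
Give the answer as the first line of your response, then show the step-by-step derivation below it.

v0:0,v1:1,v2:0,v3:1,v4:0,v5:0

step 1: output 4; order=[4]; indeg=(1,1,1,1,0,0)
step 2: output 5; order=[4,5]; indeg=(0,1,0,1,0,0)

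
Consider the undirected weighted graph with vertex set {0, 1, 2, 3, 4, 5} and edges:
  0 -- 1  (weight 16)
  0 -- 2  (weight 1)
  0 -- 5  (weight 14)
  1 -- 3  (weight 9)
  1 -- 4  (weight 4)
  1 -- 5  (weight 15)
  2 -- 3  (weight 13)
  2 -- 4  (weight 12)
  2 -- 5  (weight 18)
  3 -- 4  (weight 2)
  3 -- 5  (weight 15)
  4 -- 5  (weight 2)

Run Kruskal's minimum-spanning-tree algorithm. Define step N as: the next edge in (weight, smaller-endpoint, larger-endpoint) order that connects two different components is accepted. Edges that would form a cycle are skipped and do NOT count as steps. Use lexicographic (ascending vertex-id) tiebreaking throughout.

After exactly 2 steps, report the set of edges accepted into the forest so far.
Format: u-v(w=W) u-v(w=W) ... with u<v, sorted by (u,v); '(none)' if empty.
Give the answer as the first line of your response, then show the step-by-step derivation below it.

0-2(w=1) 3-4(w=2)

step 1: add edge 0-2 (w=1); MST = {0-2(w=1)}
step 2: add edge 3-4 (w=2); MST = {0-2(w=1) 3-4(w=2)}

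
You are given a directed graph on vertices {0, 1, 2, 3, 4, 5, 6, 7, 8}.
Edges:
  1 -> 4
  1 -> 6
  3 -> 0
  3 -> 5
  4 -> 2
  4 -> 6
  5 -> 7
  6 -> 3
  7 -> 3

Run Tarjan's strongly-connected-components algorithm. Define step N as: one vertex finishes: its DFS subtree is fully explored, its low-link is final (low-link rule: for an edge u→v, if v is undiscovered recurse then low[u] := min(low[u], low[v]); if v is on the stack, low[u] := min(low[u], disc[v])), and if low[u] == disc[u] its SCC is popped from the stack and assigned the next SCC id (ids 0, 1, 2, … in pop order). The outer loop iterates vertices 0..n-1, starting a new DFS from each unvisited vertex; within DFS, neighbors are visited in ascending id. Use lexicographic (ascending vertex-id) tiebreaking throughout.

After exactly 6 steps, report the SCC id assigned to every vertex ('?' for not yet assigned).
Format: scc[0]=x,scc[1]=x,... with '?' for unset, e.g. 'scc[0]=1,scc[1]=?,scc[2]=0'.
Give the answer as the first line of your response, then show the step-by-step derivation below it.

scc[0]=0,scc[1]=?,scc[2]=1,scc[3]=2,scc[4]=?,scc[5]=2,scc[6]=3,scc[7]=2,scc[8]=?

step 1: low=(low[0]=0,low[1]=?,low[2]=?,low[3]=?,low[4]=?,low[5]=?,low[6]=?,low[7]=?,low[8]=?); scc=(scc[0]=0,scc[1]=?,scc[2]=?,scc[3]=?,scc[4]=?,scc[5]=?,scc[6]=?,scc[7]=?,scc[8]=?)
step 2: low=(low[0]=0,low[1]=1,low[2]=3,low[3]=?,low[4]=2,low[5]=?,low[6]=?,low[7]=?,low[8]=?); scc=(scc[0]=0,scc[1]=?,scc[2]=1,scc[3]=?,scc[4]=?,scc[5]=?,scc[6]=?,scc[7]=?,scc[8]=?)
step 3: low=(low[0]=0,low[1]=1,low[2]=3,low[3]=5,low[4]=2,low[5]=6,low[6]=4,low[7]=5,low[8]=?); scc=(scc[0]=0,scc[1]=?,scc[2]=1,scc[3]=?,scc[4]=?,scc[5]=?,scc[6]=?,scc[7]=?,scc[8]=?)
step 4: low=(low[0]=0,low[1]=1,low[2]=3,low[3]=5,low[4]=2,low[5]=5,low[6]=4,low[7]=5,low[8]=?); scc=(scc[0]=0,scc[1]=?,scc[2]=1,scc[3]=?,scc[4]=?,scc[5]=?,scc[6]=?,scc[7]=?,scc[8]=?)
step 5: low=(low[0]=0,low[1]=1,low[2]=3,low[3]=5,low[4]=2,low[5]=5,low[6]=4,low[7]=5,low[8]=?); scc=(scc[0]=0,scc[1]=?,scc[2]=1,scc[3]=2,scc[4]=?,scc[5]=2,scc[6]=?,scc[7]=2,scc[8]=?)
step 6: low=(low[0]=0,low[1]=1,low[2]=3,low[3]=5,low[4]=2,low[5]=5,low[6]=4,low[7]=5,low[8]=?); scc=(scc[0]=0,scc[1]=?,scc[2]=1,scc[3]=2,scc[4]=?,scc[5]=2,scc[6]=3,scc[7]=2,scc[8]=?)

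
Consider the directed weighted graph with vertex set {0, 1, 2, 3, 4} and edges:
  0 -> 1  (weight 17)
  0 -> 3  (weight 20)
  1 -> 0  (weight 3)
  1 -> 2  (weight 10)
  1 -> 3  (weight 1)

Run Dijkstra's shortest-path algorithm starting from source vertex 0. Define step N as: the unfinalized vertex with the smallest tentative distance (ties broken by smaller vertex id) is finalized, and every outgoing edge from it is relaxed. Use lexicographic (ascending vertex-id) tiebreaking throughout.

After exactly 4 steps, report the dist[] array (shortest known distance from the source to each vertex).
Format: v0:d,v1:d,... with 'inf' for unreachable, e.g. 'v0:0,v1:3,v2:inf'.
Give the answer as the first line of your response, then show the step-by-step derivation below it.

v0:0,v1:17,v2:27,v3:18,v4:inf

step 1: dist = v0:0,v1:17,v2:inf,v3:20,v4:inf
step 2: dist = v0:0,v1:17,v2:27,v3:18,v4:inf
step 3: dist = v0:0,v1:17,v2:27,v3:18,v4:inf
step 4: dist = v0:0,v1:17,v2:27,v3:18,v4:inf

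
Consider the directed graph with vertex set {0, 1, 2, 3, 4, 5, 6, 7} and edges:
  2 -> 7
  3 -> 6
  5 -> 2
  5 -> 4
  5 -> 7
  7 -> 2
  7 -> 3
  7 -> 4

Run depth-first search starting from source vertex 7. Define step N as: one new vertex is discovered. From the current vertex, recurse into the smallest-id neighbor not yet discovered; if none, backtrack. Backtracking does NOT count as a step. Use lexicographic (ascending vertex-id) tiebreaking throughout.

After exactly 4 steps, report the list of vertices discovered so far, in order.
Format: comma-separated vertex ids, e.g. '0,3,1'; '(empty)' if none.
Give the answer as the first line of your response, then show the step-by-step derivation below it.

7,2,3,6

step 1: discover 7; path=7; order=7
step 2: discover 2; path=7>2; order=7,2
step 3: discover 3; path=7>3; order=7,2,3
step 4: discover 6; path=7>3>6; order=7,2,3,6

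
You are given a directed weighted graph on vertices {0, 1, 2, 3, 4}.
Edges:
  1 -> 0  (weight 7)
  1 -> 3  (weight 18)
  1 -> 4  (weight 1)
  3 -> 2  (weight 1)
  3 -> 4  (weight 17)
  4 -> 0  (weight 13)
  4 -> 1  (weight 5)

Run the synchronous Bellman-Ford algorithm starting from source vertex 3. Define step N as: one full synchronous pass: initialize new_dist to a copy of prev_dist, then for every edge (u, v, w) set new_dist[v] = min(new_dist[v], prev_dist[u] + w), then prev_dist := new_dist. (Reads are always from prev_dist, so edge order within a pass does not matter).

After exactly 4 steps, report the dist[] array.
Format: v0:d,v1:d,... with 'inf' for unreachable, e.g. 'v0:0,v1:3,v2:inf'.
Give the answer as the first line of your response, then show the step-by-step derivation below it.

v0:29,v1:22,v2:1,v3:0,v4:17

step 1: dist = v0:inf,v1:inf,v2:1,v3:0,v4:17
step 2: dist = v0:30,v1:22,v2:1,v3:0,v4:17
step 3: dist = v0:29,v1:22,v2:1,v3:0,v4:17
step 4: dist = v0:29,v1:22,v2:1,v3:0,v4:17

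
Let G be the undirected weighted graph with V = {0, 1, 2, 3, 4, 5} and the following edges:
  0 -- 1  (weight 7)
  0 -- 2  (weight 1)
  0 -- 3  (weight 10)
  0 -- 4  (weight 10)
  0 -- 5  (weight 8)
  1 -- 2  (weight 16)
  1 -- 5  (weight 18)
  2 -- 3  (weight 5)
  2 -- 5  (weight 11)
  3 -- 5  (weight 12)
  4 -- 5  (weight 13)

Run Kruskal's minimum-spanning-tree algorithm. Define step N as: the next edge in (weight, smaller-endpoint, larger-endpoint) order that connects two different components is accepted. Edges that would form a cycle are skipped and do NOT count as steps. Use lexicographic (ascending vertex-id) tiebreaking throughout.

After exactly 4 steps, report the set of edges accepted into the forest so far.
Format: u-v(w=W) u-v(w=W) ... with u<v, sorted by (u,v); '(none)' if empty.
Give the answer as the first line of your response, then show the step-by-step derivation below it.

0-1(w=7) 0-2(w=1) 0-5(w=8) 2-3(w=5)

step 1: add edge 0-2 (w=1); MST = {0-2(w=1)}
step 2: add edge 2-3 (w=5); MST = {0-2(w=1) 2-3(w=5)}
step 3: add edge 0-1 (w=7); MST = {0-1(w=7) 0-2(w=1) 2-3(w=5)}
step 4: add edge 0-5 (w=8); MST = {0-1(w=7) 0-2(w=1) 0-5(w=8) 2-3(w=5)}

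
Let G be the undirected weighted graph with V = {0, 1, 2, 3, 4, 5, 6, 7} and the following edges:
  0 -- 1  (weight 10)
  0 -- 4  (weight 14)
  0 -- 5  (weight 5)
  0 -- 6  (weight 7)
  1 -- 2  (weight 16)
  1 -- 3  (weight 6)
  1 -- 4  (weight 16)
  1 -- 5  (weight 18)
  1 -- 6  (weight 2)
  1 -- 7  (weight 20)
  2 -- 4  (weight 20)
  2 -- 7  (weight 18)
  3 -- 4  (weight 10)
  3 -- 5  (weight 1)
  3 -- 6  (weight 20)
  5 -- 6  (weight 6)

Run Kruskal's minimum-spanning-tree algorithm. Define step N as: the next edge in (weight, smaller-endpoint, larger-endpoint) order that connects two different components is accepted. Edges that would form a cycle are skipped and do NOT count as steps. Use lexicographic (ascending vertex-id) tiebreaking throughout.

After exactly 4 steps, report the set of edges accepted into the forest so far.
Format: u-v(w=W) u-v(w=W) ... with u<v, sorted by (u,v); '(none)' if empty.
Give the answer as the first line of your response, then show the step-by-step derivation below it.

0-5(w=5) 1-3(w=6) 1-6(w=2) 3-5(w=1)

step 1: add edge 3-5 (w=1); MST = {3-5(w=1)}
step 2: add edge 1-6 (w=2); MST = {1-6(w=2) 3-5(w=1)}
step 3: add edge 0-5 (w=5); MST = {0-5(w=5) 1-6(w=2) 3-5(w=1)}
step 4: add edge 1-3 (w=6); MST = {0-5(w=5) 1-3(w=6) 1-6(w=2) 3-5(w=1)}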